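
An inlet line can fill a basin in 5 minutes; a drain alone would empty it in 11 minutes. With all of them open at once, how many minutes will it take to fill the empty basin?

Net rate = 1/5 − 1/11 = (11 − 5)/55 = 6/55 per minute.
Filling time = 1 ÷ (6/55) = 55/6 minutes.

55/6 minutes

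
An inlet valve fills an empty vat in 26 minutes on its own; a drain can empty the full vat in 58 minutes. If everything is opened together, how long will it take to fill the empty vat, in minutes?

Net rate = 1/26 − 1/58 = (29 − 13)/754 = 16/754 = 8/377 per minute.
Filling time = 1 ÷ (8/377) = 377/8 minutes.

377/8 minutes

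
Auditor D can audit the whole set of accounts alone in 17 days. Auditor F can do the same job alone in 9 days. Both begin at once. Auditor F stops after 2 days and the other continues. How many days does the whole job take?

119/9 days

In the first 2 days the combined rate is 26/153, so 52/153 of the job is done, leaving 101/153.
After Auditor F leaves the rate is 1/17 per day; the remaining 101/153 takes 101/9 days.
Total = 2 + 101/9 = 119/9 days.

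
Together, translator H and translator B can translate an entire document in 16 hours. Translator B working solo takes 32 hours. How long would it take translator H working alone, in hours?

Combined rate is 1/16 per hour.
Known contribution: 1/32 per hour.
So translator H's rate is 1/16 − 1/32 = 1/32, meaning 32 hours alone.

32 hours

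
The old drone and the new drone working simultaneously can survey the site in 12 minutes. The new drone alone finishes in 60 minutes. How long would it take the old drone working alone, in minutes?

Combined rate is 1/12 per minute.
Known contribution: 1/60 per minute.
So the old drone's rate is 1/12 − 1/60 = 1/15, meaning 15 minutes alone.

15 minutes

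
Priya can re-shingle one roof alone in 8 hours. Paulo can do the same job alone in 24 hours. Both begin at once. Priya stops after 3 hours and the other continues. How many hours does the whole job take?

15 hours

In the first 3 hours the combined rate is 1/6, so 1/2 of the job is done, leaving 1/2.
After Priya leaves the rate is 1/24 per hour; the remaining 1/2 takes 12 hours.
Total = 3 + 12 = 15 hours.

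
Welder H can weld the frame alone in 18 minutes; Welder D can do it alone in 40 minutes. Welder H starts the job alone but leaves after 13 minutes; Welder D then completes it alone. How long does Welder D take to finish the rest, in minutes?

100/9 minutes

In 13 minutes Welder H does 13/18 of the job, leaving 5/18.
Welder D works at 1/40 per minute, so finishing takes 5/18 ÷ 1/40 = 100/9 minutes.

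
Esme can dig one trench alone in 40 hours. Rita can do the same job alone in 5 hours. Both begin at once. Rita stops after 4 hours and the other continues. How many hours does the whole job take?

8 hours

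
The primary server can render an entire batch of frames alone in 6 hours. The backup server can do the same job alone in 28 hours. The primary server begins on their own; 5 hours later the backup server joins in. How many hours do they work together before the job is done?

In the first 5 hours the primary server alone does 5/6 of the job, leaving 1/6.
Once everyone is working, combined rate: 1/6 + 1/28 = (14 + 3)/84 = 17/84 per hour.
Remaining 1/6 at 17/84 per hour takes 14/17 hours.

14/17 hours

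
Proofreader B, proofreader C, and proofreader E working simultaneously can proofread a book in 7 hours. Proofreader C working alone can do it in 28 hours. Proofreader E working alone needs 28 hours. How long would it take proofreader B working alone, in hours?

Combined rate is 1/7 per hour.
Known contribution: 1/28 + 1/28 = (1 + 1)/28 = 2/28 = 1/14 per hour.
So proofreader B's rate is 1/7 − 1/14 = 1/14, meaning 14 hours alone.

14 hours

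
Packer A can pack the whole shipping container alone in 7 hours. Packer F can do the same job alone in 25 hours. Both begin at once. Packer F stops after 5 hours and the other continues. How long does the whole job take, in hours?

28/5 hours

In the first 5 hours the combined rate is 32/175, so 32/35 of the job is done, leaving 3/35.
After Packer F leaves the rate is 1/7 per hour; the remaining 3/35 takes 3/5 hours.
Total = 5 + 3/5 = 28/5 hours.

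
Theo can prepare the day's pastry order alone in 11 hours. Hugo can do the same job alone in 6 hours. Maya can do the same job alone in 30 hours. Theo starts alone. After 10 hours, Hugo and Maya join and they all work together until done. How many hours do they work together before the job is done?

In the first 10 hours Theo alone does 10/11 of the job, leaving 1/11.
Once everyone is working, combined rate: 1/11 + 1/6 + 1/30 = (30 + 55 + 11)/330 = 96/330 = 16/55 per hour.
Remaining 1/11 at 16/55 per hour takes 5/16 hours.

5/16 hours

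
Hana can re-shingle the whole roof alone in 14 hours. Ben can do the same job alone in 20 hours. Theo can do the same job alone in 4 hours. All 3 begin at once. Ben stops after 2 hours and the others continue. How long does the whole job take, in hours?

14/5 hours

In the first 2 hours the combined rate is 13/35, so 26/35 of the job is done, leaving 9/35.
After Ben leaves the rate is 9/28 per hour; the remaining 9/35 takes 4/5 hours.
Total = 2 + 4/5 = 14/5 hours.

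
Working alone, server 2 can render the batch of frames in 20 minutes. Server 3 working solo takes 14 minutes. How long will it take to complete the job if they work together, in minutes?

With two workers the combined time is the product over the sum: 20·14/(20+14) = 280/34 = 140/17 minutes.

140/17 minutes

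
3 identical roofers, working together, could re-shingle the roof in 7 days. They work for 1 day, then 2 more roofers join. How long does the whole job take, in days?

23/5 days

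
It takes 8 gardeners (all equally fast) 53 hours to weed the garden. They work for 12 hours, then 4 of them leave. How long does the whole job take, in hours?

94 hours

One gardener does 1/424 of the job per hour.
After 12 hours with 8 gardeners, 12/53 is done (41/53 left).
With 4 gardeners the rate is 4/424 = 1/106, so the rest takes 41/53 ÷ 1/106 = 82 hours.
Total = 12 + 82 = 94 hours.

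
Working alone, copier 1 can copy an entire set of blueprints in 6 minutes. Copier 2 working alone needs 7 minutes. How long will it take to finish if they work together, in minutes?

Combined rate: 1/6 + 1/7 = (7 + 6)/42 = 13/42 per minute.
Time = 1 ÷ (13/42) = 42/13 minutes.

42/13 minutes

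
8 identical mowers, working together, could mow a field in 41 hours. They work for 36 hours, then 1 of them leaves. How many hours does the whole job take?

One mower does 1/328 of the job per hour.
After 36 hours with 8 mowers, 36/41 is done (5/41 left).
With 7 mowers the rate is 7/328, so the rest takes 5/41 ÷ 7/328 = 40/7 hours.
Total = 36 + 40/7 = 292/7 hours.

292/7 hours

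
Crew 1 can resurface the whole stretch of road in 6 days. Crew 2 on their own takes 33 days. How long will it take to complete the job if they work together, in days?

66/13 days

Combined rate: 1/6 + 1/33 = (11 + 2)/66 = 13/66 per day.
Time = 1 ÷ (13/66) = 66/13 days.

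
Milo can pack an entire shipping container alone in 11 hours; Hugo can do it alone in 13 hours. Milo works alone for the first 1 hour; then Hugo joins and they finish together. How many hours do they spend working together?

65/12 hours

In 1 hour Milo does 1/11 of the job, leaving 10/11.
Milo and Hugo together work at 24/143 per hour, so finishing takes 10/11 ÷ 24/143 = 65/12 hours.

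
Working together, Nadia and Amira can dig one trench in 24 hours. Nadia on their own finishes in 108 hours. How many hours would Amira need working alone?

Combined rate is 1/24 per hour.
Known contribution: 1/108 per hour.
So Amira's rate is 1/24 − 1/108 = 7/216, meaning 216/7 hours alone.

216/7 hours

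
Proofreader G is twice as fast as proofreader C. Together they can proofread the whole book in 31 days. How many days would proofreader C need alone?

Let proofreader C's rate be r; then proofreader G's rate is 2r, so together (2 + 1)r = 3r = 1/31.
Thus r = 1/93 per day.
Proofreader C alone: 93 days; proofreader G alone: 93/2 days.

93 days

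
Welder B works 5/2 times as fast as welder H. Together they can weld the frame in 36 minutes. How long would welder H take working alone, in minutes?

Let welder H's rate be r; then welder B's rate is (5/2)r, so together (5/2 + 1)r = (7/2)r = 1/36.
Thus r = 1/126 per minute.
Welder H alone: 126 minutes; welder B alone: 252/5 minutes.

126 minutes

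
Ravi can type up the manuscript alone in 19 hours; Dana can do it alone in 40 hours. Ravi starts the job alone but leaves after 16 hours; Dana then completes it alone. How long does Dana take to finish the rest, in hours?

In 16 hours Ravi does 16/19 of the job, leaving 3/19.
Dana works at 1/40 per hour, so finishing takes 3/19 ÷ 1/40 = 120/19 hours.

120/19 hours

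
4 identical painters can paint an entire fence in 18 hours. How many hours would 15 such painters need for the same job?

24/5 hours

Total work is 4·18 = 72 painter-hours.
With 15 painters: 72/15 = 24/5 hours.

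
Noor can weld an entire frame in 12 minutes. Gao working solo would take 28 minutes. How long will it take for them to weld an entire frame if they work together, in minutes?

Combined rate: 1/12 + 1/28 = (7 + 3)/84 = 10/84 = 5/42 per minute.
Time = 1 ÷ (5/42) = 42/5 minutes.

42/5 minutes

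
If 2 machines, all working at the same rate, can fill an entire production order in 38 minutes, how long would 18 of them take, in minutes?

38/9 minutes

Total work is 2·38 = 76 machine-minutes.
With 18 machines: 76/18 = 38/9 minutes.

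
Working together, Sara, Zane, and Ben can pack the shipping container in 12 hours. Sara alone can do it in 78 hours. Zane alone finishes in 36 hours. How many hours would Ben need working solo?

Combined rate is 1/12 per hour.
Known contribution: 1/78 + 1/36 = (6 + 13)/468 = 19/468 per hour.
So Ben's rate is 1/12 − 19/468 = 5/117, meaning 117/5 hours alone.

117/5 hours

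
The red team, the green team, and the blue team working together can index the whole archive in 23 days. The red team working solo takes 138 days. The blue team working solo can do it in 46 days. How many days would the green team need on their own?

Combined rate is 1/23 per day.
Known contribution: 1/138 + 1/46 = (1 + 3)/138 = 4/138 = 2/69 per day.
So the green team's rate is 1/23 − 2/69 = 1/69, meaning 69 days alone.

69 days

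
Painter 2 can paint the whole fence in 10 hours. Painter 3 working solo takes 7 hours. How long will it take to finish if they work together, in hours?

70/17 hours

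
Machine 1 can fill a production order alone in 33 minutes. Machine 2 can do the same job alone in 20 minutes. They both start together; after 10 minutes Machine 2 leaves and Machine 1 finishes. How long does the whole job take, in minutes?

33/2 minutes

In the first 10 minutes the combined rate is 53/660, so 53/66 of the job is done, leaving 13/66.
After Machine 2 leaves the rate is 1/33 per minute; the remaining 13/66 takes 13/2 minutes.
Total = 10 + 13/2 = 33/2 minutes.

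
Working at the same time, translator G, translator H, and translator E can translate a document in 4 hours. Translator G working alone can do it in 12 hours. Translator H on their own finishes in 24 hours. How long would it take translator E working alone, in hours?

8 hours

Combined rate is 1/4 per hour.
Known contribution: 1/12 + 1/24 = (2 + 1)/24 = 3/24 = 1/8 per hour.
So translator E's rate is 1/4 − 1/8 = 1/8, meaning 8 hours alone.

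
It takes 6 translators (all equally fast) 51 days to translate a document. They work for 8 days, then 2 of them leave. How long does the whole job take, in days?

145/2 days

One translator does 1/306 of the job per day.
After 8 days with 6 translators, 8/51 is done (43/51 left).
With 4 translators the rate is 4/306 = 2/153, so the rest takes 43/51 ÷ 2/153 = 129/2 days.
Total = 8 + 129/2 = 145/2 days.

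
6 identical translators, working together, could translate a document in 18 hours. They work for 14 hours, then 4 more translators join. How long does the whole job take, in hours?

One translator does 1/108 of the job per hour.
After 14 hours with 6 translators, 7/9 is done (2/9 left).
With 10 translators the rate is 10/108 = 5/54, so the rest takes 2/9 ÷ 5/54 = 12/5 hours.
Total = 14 + 12/5 = 82/5 hours.

82/5 hours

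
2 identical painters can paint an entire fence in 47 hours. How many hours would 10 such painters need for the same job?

Total work is 2·47 = 94 painter-hours.
With 10 painters: 94/10 = 47/5 hours.

47/5 hours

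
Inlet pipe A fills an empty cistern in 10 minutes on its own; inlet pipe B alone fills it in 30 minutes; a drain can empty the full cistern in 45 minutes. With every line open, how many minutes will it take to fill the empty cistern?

9 minutes

Net rate = 1/10 + 1/30 − 1/45 = (9 + 3 − 2)/90 = 10/90 = 1/9 per minute.
Filling time = 1 ÷ (1/9) = 9 minutes.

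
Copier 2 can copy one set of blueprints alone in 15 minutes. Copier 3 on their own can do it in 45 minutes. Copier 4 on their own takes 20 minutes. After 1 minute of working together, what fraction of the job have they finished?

5/36

Combined rate: 1/15 + 1/45 + 1/20 = (12 + 4 + 9)/180 = 25/180 = 5/36 per minute.
In 1 minute they complete 1·5/36 = 5/36 of the job.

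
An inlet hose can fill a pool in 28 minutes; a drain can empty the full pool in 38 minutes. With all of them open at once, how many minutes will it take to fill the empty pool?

532/5 minutes

Net rate = 1/28 − 1/38 = (19 − 14)/532 = 5/532 per minute.
Filling time = 1 ÷ (5/532) = 532/5 minutes.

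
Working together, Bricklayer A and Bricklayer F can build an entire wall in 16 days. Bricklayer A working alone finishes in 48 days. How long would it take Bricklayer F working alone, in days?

Combined rate is 1/16 per day.
Known contribution: 1/48 per day.
So Bricklayer F's rate is 1/16 − 1/48 = 1/24, meaning 24 days alone.

24 days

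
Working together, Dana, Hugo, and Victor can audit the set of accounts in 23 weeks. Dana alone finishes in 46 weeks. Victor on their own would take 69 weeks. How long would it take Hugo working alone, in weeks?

138 weeks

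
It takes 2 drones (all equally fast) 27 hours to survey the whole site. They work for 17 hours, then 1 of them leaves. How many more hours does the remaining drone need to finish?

One drone does 1/54 of the job per hour.
After 17 hours with 2 drones, 17/27 is done (10/27 left).
With 1 drone the rate is 1/54, so the rest takes 10/27 ÷ 1/54 = 20 hours.

20 hours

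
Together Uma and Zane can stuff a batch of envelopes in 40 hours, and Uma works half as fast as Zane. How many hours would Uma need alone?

120 hours

Let Zane's rate be r; then Uma's rate is (1/2)r, so together (1/2 + 1)r = (3/2)r = 1/40.
Thus r = 1/60 per hour.
Zane alone: 60 hours; Uma alone: 120 hours.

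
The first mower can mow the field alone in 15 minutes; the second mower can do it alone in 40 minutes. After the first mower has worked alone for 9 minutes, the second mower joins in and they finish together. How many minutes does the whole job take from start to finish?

147/11 minutes

In 9 minutes the first mower does 9/15 = 3/5 of the job, leaving 2/5.
The first mower and the second mower together work at 11/120 per minute, so finishing takes 2/5 ÷ 11/120 = 48/11 minutes.
Total time = 9 + 48/11 = 147/11 minutes.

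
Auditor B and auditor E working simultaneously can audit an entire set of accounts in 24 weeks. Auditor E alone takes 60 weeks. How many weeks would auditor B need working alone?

40 weeks

Combined rate is 1/24 per week.
Known contribution: 1/60 per week.
So auditor B's rate is 1/24 − 1/60 = 1/40, meaning 40 weeks alone.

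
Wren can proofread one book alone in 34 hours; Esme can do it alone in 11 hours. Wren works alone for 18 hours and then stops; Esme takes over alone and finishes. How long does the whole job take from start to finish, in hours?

In 18 hours Wren does 18/34 = 9/17 of the job, leaving 8/17.
Esme works at 1/11 per hour, so finishing takes 8/17 ÷ 1/11 = 88/17 hours.
Total time = 18 + 88/17 = 394/17 hours.

394/17 hours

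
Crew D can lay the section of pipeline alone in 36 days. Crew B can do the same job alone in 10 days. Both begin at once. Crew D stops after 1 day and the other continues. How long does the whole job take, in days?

175/18 days

In the first 1 day the combined rate is 23/180, so 23/180 of the job is done, leaving 157/180.
After Crew D leaves the rate is 1/10 per day; the remaining 157/180 takes 157/18 days.
Total = 1 + 157/18 = 175/18 days.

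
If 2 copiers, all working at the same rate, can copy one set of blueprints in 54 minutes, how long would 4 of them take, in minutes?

27 minutes

Total work is 2·54 = 108 copier-minutes.
With 4 copiers: 108/4 = 27 minutes.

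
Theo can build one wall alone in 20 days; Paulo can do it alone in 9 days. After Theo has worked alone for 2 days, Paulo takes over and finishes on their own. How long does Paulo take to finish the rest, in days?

In 2 days Theo does 2/20 = 1/10 of the job, leaving 9/10.
Paulo works at 1/9 per day, so finishing takes 9/10 ÷ 1/9 = 81/10 days.

81/10 days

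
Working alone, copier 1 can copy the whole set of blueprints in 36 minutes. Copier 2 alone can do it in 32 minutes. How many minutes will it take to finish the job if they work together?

With two workers the combined time is the product over the sum: 36·32/(36+32) = 1152/68 = 288/17 minutes.

288/17 minutes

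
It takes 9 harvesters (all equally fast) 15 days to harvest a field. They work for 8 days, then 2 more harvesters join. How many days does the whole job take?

151/11 days

One harvester does 1/135 of the job per day.
After 8 days with 9 harvesters, 8/15 is done (7/15 left).
With 11 harvesters the rate is 11/135, so the rest takes 7/15 ÷ 11/135 = 63/11 days.
Total = 8 + 63/11 = 151/11 days.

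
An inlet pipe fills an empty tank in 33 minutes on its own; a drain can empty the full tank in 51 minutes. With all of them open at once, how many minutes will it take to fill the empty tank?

Net rate = 1/33 − 1/51 = (17 − 11)/561 = 6/561 = 2/187 per minute.
Filling time = 1 ÷ (2/187) = 187/2 minutes.

187/2 minutes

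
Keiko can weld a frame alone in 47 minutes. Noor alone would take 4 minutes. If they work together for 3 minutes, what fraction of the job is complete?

153/188

Combined rate: 1/47 + 1/4 = (4 + 47)/188 = 51/188 per minute.
In 3 minutes they complete 3·51/188 = 153/188 of the job.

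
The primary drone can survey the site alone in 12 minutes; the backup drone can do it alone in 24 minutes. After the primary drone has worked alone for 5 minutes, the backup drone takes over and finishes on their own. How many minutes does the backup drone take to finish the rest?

In 5 minutes the primary drone does 5/12 of the job, leaving 7/12.
The backup drone works at 1/24 per minute, so finishing takes 7/12 ÷ 1/24 = 14 minutes.

14 minutes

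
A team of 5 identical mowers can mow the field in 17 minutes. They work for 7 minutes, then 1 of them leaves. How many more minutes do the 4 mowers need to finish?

25/2 minutes

One mower does 1/85 of the job per minute.
After 7 minutes with 5 mowers, 7/17 is done (10/17 left).
With 4 mowers the rate is 4/85, so the rest takes 10/17 ÷ 4/85 = 25/2 minutes.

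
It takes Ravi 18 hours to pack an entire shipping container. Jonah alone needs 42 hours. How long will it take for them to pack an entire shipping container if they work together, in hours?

Combined rate: 1/18 + 1/42 = (7 + 3)/126 = 10/126 = 5/63 per hour.
Time = 1 ÷ (5/63) = 63/5 hours.

63/5 hours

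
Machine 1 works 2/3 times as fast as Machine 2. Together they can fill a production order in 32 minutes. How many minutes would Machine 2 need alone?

Let Machine 2's rate be r; then Machine 1's rate is (2/3)r, so together (2/3 + 1)r = (5/3)r = 1/32.
Thus r = 3/160 per minute.
Machine 2 alone: 160/3 minutes; Machine 1 alone: 80 minutes.

160/3 minutes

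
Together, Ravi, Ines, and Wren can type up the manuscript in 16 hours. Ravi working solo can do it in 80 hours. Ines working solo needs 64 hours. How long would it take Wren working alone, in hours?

320/11 hours

Combined rate is 1/16 per hour.
Known contribution: 1/80 + 1/64 = (4 + 5)/320 = 9/320 per hour.
So Wren's rate is 1/16 − 9/320 = 11/320, meaning 320/11 hours alone.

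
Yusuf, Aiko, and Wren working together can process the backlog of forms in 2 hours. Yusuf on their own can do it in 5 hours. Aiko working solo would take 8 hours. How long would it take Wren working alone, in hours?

Combined rate is 1/2 per hour.
Known contribution: 1/5 + 1/8 = (8 + 5)/40 = 13/40 per hour.
So Wren's rate is 1/2 − 13/40 = 7/40, meaning 40/7 hours alone.

40/7 hours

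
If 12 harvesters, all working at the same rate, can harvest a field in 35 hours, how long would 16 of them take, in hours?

105/4 hours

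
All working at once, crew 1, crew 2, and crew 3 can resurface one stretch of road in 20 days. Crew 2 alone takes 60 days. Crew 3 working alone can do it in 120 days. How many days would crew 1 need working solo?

Combined rate is 1/20 per day.
Known contribution: 1/60 + 1/120 = (2 + 1)/120 = 3/120 = 1/40 per day.
So crew 1's rate is 1/20 − 1/40 = 1/40, meaning 40 days alone.

40 days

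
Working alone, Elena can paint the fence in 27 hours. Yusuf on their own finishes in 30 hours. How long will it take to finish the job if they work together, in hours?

With two workers the combined time is the product over the sum: 27·30/(27+30) = 810/57 = 270/19 hours.

270/19 hours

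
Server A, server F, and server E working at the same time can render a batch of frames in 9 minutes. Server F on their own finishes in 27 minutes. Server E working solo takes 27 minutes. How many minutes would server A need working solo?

27 minutes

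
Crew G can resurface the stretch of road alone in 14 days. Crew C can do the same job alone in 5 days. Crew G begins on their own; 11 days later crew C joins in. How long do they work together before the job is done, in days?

In the first 11 days crew G alone does 11/14 of the job, leaving 3/14.
Once everyone is working, combined rate: 1/14 + 1/5 = (5 + 14)/70 = 19/70 per day.
Remaining 3/14 at 19/70 per day takes 15/19 days.

15/19 days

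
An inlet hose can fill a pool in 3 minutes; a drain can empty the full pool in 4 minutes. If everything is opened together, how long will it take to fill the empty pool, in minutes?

12 minutes

Net rate = 1/3 − 1/4 = (4 − 3)/12 = 1/12 per minute.
Filling time = 1 ÷ (1/12) = 12 minutes.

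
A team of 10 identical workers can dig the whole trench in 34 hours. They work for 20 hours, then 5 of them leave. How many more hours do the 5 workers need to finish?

28 hours

One worker does 1/340 of the job per hour.
After 20 hours with 10 workers, 10/17 is done (7/17 left).
With 5 workers the rate is 5/340 = 1/68, so the rest takes 7/17 ÷ 1/68 = 28 hours.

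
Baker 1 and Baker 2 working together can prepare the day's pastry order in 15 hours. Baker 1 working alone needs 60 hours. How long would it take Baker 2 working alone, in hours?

20 hours

Combined rate is 1/15 per hour.
Known contribution: 1/60 per hour.
So Baker 2's rate is 1/15 − 1/60 = 1/20, meaning 20 hours alone.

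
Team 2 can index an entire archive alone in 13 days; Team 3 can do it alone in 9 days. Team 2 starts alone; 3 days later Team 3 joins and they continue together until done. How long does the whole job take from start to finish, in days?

In 3 days Team 2 does 3/13 of the job, leaving 10/13.
Team 2 and Team 3 together work at 22/117 per day, so finishing takes 10/13 ÷ 22/117 = 45/11 days.
Total time = 3 + 45/11 = 78/11 days.

78/11 days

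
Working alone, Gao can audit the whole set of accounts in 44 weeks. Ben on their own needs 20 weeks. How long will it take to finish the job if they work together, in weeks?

Combined rate: 1/44 + 1/20 = (5 + 11)/220 = 16/220 = 4/55 per week.
Time = 1 ÷ (4/55) = 55/4 weeks.

55/4 weeks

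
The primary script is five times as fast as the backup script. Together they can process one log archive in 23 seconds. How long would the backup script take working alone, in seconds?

138 seconds

Let the backup script's rate be r; then the primary script's rate is 5r, so together (5 + 1)r = 6r = 1/23.
Thus r = 1/138 per second.
The backup script alone: 138 seconds; the primary script alone: 138/5 seconds.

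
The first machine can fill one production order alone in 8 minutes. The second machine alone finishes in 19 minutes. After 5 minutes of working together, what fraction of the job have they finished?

135/152

Combined rate: 1/8 + 1/19 = (19 + 8)/152 = 27/152 per minute.
In 5 minutes they complete 5·27/152 = 135/152 of the job.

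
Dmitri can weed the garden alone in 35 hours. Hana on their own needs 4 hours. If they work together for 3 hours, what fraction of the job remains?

Combined rate: 1/35 + 1/4 = (4 + 35)/140 = 39/140 per hour.
In 3 hours they complete 3·39/140 = 117/140 of the job.
So 23/140 remains.

23/140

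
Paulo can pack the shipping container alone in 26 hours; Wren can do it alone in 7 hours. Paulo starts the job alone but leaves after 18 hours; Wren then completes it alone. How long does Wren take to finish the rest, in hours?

In 18 hours Paulo does 18/26 = 9/13 of the job, leaving 4/13.
Wren works at 1/7 per hour, so finishing takes 4/13 ÷ 1/7 = 28/13 hours.

28/13 hours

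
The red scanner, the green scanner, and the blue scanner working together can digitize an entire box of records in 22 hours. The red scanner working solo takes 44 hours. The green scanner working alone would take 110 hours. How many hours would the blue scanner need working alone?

220/3 hours

Combined rate is 1/22 per hour.
Known contribution: 1/44 + 1/110 = (5 + 2)/220 = 7/220 per hour.
So the blue scanner's rate is 1/22 − 7/220 = 3/220, meaning 220/3 hours alone.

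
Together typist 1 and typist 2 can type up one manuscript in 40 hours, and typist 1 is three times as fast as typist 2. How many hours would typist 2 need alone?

160 hours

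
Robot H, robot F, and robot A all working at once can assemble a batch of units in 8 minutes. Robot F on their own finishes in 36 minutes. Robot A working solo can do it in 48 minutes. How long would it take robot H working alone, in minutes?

Combined rate is 1/8 per minute.
Known contribution: 1/36 + 1/48 = (4 + 3)/144 = 7/144 per minute.
So robot H's rate is 1/8 − 7/144 = 11/144, meaning 144/11 minutes alone.

144/11 minutes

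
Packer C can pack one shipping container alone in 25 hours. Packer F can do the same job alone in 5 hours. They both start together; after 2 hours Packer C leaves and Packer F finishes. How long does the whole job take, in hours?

In the first 2 hours the combined rate is 6/25, so 12/25 of the job is done, leaving 13/25.
After Packer C leaves the rate is 1/5 per hour; the remaining 13/25 takes 13/5 hours.
Total = 2 + 13/5 = 23/5 hours.

23/5 hours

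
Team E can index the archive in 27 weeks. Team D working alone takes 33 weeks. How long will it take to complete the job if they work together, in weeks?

297/20 weeks

With two workers the combined time is the product over the sum: 27·33/(27+33) = 891/60 = 297/20 weeks.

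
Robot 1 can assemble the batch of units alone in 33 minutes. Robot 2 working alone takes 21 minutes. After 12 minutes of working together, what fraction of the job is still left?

5/77

Combined rate: 1/33 + 1/21 = (7 + 11)/231 = 18/231 = 6/77 per minute.
In 12 minutes they complete 12·6/77 = 72/77 of the job.
So 5/77 remains.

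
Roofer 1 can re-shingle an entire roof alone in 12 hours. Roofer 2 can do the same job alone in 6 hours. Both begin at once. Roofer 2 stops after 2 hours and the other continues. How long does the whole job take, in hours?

8 hours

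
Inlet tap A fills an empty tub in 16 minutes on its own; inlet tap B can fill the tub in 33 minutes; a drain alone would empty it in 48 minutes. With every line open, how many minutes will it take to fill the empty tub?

Net rate = 1/16 + 1/33 − 1/48 = (33 + 16 − 11)/528 = 38/528 = 19/264 per minute.
Filling time = 1 ÷ (19/264) = 264/19 minutes.

264/19 minutes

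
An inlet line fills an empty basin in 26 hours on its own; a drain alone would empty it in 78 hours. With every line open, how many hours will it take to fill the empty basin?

39 hours

Net rate = 1/26 − 1/78 = (3 − 1)/78 = 2/78 = 1/39 per hour.
Filling time = 1 ÷ (1/39) = 39 hours.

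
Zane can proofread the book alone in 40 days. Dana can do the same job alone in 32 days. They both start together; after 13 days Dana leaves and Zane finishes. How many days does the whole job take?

95/4 days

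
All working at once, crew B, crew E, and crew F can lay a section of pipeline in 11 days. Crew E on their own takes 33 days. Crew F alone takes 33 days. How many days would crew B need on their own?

33 days

Combined rate is 1/11 per day.
Known contribution: 1/33 + 1/33 = (1 + 1)/33 = 2/33 per day.
So crew B's rate is 1/11 − 2/33 = 1/33, meaning 33 days alone.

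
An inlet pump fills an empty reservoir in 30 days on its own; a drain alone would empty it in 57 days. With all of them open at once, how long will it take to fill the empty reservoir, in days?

190/3 days

Net rate = 1/30 − 1/57 = (19 − 10)/570 = 9/570 = 3/190 per day.
Filling time = 1 ÷ (3/190) = 190/3 days.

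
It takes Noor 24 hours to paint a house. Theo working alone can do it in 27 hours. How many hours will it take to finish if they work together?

Combined rate: 1/24 + 1/27 = (9 + 8)/216 = 17/216 per hour.
Time = 1 ÷ (17/216) = 216/17 hours.

216/17 hours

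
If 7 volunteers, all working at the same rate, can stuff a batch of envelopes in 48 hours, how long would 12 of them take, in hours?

Total work is 7·48 = 336 volunteer-hours.
With 12 volunteers: 336/12 = 28 hours.

28 hours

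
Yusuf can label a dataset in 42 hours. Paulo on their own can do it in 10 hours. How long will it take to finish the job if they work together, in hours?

105/13 hours

With two workers the combined time is the product over the sum: 42·10/(42+10) = 420/52 = 105/13 hours.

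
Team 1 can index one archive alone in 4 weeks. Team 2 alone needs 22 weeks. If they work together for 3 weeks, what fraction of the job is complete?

39/44

Combined rate: 1/4 + 1/22 = (11 + 2)/44 = 13/44 per week.
In 3 weeks they complete 3·13/44 = 39/44 of the job.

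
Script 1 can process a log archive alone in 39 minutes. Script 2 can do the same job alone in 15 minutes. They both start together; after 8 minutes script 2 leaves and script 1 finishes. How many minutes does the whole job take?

91/5 minutes

In the first 8 minutes the combined rate is 6/65, so 48/65 of the job is done, leaving 17/65.
After script 2 leaves the rate is 1/39 per minute; the remaining 17/65 takes 51/5 minutes.
Total = 8 + 51/5 = 91/5 minutes.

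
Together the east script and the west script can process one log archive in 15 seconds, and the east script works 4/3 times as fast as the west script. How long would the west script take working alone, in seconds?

Let the west script's rate be r; then the east script's rate is (4/3)r, so together (4/3 + 1)r = (7/3)r = 1/15.
Thus r = 1/35 per second.
The west script alone: 35 seconds; the east script alone: 105/4 seconds.

35 seconds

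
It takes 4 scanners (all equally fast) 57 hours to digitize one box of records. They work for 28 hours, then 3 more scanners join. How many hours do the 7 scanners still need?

One scanner does 1/228 of the job per hour.
After 28 hours with 4 scanners, 28/57 is done (29/57 left).
With 7 scanners the rate is 7/228, so the rest takes 29/57 ÷ 7/228 = 116/7 hours.

116/7 hours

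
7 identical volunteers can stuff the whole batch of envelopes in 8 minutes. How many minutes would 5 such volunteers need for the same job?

56/5 minutes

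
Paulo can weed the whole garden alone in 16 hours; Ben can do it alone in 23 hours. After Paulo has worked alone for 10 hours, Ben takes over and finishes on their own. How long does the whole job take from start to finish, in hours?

149/8 hours

In 10 hours Paulo does 10/16 = 5/8 of the job, leaving 3/8.
Ben works at 1/23 per hour, so finishing takes 3/8 ÷ 1/23 = 69/8 hours.
Total time = 10 + 69/8 = 149/8 hours.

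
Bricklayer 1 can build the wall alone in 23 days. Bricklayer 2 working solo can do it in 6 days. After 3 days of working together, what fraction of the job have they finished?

29/46

Combined rate: 1/23 + 1/6 = (6 + 23)/138 = 29/138 per day.
In 3 days they complete 3·29/138 = 29/46 of the job.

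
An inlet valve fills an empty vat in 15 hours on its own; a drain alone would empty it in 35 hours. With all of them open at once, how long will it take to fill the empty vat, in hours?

Net rate = 1/15 − 1/35 = (7 − 3)/105 = 4/105 per hour.
Filling time = 1 ÷ (4/105) = 105/4 hours.

105/4 hours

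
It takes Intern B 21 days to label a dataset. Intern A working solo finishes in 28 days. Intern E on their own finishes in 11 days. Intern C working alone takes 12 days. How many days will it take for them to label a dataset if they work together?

Combined rate: 1/21 + 1/28 + 1/11 + 1/12 = (44 + 33 + 84 + 77)/924 = 238/924 = 17/66 per day.
Time = 1 ÷ (17/66) = 66/17 days.

66/17 days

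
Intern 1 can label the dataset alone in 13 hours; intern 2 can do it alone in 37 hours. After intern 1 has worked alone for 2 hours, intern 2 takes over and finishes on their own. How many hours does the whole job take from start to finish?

433/13 hours

In 2 hours intern 1 does 2/13 of the job, leaving 11/13.
Intern 2 works at 1/37 per hour, so finishing takes 11/13 ÷ 1/37 = 407/13 hours.
Total time = 2 + 407/13 = 433/13 hours.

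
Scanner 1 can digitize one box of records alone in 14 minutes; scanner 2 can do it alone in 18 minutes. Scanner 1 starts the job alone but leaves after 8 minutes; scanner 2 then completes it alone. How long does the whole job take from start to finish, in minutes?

In 8 minutes scanner 1 does 8/14 = 4/7 of the job, leaving 3/7.
Scanner 2 works at 1/18 per minute, so finishing takes 3/7 ÷ 1/18 = 54/7 minutes.
Total time = 8 + 54/7 = 110/7 minutes.

110/7 minutes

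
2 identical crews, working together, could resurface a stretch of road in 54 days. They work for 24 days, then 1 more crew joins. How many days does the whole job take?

44 days

One crew does 1/108 of the job per day.
After 24 days with 2 crews, 4/9 is done (5/9 left).
With 3 crews the rate is 3/108 = 1/36, so the rest takes 5/9 ÷ 1/36 = 20 days.
Total = 24 + 20 = 44 days.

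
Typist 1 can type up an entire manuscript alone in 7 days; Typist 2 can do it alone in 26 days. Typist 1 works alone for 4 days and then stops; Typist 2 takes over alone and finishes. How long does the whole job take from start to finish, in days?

106/7 days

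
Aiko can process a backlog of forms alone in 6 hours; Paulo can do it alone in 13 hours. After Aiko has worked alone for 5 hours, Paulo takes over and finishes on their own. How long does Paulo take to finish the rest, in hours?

In 5 hours Aiko does 5/6 of the job, leaving 1/6.
Paulo works at 1/13 per hour, so finishing takes 1/6 ÷ 1/13 = 13/6 hours.

13/6 hours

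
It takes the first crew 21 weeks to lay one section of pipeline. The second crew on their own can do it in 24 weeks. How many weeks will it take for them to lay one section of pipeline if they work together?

56/5 weeks

Combined rate: 1/21 + 1/24 = (8 + 7)/168 = 15/168 = 5/56 per week.
Time = 1 ÷ (5/56) = 56/5 weeks.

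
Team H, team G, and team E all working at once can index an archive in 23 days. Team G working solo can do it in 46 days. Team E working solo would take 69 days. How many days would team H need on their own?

Combined rate is 1/23 per day.
Known contribution: 1/46 + 1/69 = (3 + 2)/138 = 5/138 per day.
So team H's rate is 1/23 − 5/138 = 1/138, meaning 138 days alone.

138 days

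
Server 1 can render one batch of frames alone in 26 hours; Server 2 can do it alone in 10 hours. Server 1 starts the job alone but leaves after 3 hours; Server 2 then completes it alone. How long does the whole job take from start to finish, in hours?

In 3 hours Server 1 does 3/26 of the job, leaving 23/26.
Server 2 works at 1/10 per hour, so finishing takes 23/26 ÷ 1/10 = 115/13 hours.
Total time = 3 + 115/13 = 154/13 hours.

154/13 hours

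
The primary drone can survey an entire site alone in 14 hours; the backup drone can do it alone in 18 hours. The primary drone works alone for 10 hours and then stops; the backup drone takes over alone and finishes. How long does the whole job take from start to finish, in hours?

106/7 hours

In 10 hours the primary drone does 10/14 = 5/7 of the job, leaving 2/7.
The backup drone works at 1/18 per hour, so finishing takes 2/7 ÷ 1/18 = 36/7 hours.
Total time = 10 + 36/7 = 106/7 hours.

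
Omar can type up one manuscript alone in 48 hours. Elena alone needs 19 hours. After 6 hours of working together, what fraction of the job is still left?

Combined rate: 1/48 + 1/19 = (19 + 48)/912 = 67/912 per hour.
In 6 hours they complete 6·67/912 = 67/152 of the job.
So 85/152 remains.

85/152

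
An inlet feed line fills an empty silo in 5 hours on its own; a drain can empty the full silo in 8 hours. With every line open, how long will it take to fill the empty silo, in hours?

40/3 hours

Net rate = 1/5 − 1/8 = (8 − 5)/40 = 3/40 per hour.
Filling time = 1 ÷ (3/40) = 40/3 hours.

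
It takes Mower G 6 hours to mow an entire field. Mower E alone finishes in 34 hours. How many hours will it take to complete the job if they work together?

51/10 hours

Combined rate: 1/6 + 1/34 = (17 + 3)/102 = 20/102 = 10/51 per hour.
Time = 1 ÷ (10/51) = 51/10 hours.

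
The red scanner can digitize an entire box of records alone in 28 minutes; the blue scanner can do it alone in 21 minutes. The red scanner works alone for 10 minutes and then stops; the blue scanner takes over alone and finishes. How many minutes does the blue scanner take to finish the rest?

27/2 minutes

In 10 minutes the red scanner does 10/28 = 5/14 of the job, leaving 9/14.
The blue scanner works at 1/21 per minute, so finishing takes 9/14 ÷ 1/21 = 27/2 minutes.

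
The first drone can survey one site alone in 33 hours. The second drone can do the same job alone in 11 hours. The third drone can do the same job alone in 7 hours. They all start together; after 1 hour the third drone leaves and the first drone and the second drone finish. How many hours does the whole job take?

In the first 1 hour the combined rate is 61/231, so 61/231 of the job is done, leaving 170/231.
After the third drone leaves the rate is 4/33 per hour; the remaining 170/231 takes 85/14 hours.
Total = 1 + 85/14 = 99/14 hours.

99/14 hours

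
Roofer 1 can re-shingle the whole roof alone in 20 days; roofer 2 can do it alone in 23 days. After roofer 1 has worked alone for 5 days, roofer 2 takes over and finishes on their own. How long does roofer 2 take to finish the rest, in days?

In 5 days roofer 1 does 5/20 = 1/4 of the job, leaving 3/4.
Roofer 2 works at 1/23 per day, so finishing takes 3/4 ÷ 1/23 = 69/4 days.

69/4 days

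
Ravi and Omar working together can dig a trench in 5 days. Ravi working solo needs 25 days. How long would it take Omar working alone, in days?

25/4 days

Combined rate is 1/5 per day.
Known contribution: 1/25 per day.
So Omar's rate is 1/5 − 1/25 = 4/25, meaning 25/4 days alone.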